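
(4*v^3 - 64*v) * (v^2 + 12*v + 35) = 4*v^5 + 48*v^4 + 76*v^3 - 768*v^2 - 2240*v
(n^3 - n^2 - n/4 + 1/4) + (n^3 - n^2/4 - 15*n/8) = 2*n^3 - 5*n^2/4 - 17*n/8 + 1/4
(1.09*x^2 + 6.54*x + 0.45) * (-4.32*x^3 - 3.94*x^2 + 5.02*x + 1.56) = -4.7088*x^5 - 32.5474*x^4 - 22.2398*x^3 + 32.7582*x^2 + 12.4614*x + 0.702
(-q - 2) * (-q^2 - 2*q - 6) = q^3 + 4*q^2 + 10*q + 12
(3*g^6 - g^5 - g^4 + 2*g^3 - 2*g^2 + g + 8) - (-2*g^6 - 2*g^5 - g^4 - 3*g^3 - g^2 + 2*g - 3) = 5*g^6 + g^5 + 5*g^3 - g^2 - g + 11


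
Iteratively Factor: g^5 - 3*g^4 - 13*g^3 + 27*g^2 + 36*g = (g - 3)*(g^4 - 13*g^2 - 12*g) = (g - 3)*(g + 1)*(g^3 - g^2 - 12*g) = (g - 4)*(g - 3)*(g + 1)*(g^2 + 3*g) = (g - 4)*(g - 3)*(g + 1)*(g + 3)*(g)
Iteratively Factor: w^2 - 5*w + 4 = (w - 1)*(w - 4)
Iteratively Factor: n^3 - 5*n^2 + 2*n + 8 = (n - 4)*(n^2 - n - 2) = (n - 4)*(n - 2)*(n + 1)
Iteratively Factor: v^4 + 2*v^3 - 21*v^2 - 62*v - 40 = (v - 5)*(v^3 + 7*v^2 + 14*v + 8) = (v - 5)*(v + 4)*(v^2 + 3*v + 2) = (v - 5)*(v + 2)*(v + 4)*(v + 1)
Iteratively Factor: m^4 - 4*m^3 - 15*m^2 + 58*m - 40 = (m - 1)*(m^3 - 3*m^2 - 18*m + 40) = (m - 5)*(m - 1)*(m^2 + 2*m - 8) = (m - 5)*(m - 2)*(m - 1)*(m + 4)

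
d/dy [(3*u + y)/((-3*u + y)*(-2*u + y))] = ((2*u - y)*(3*u - y) + (2*u - y)*(3*u + y) + (3*u - y)*(3*u + y))/((2*u - y)^2*(3*u - y)^2)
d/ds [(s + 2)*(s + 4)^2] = (s + 4)*(3*s + 8)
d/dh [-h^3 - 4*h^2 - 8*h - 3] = -3*h^2 - 8*h - 8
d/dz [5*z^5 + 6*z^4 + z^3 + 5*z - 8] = 25*z^4 + 24*z^3 + 3*z^2 + 5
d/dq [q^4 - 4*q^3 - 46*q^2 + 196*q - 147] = 4*q^3 - 12*q^2 - 92*q + 196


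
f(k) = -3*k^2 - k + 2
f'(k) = -6*k - 1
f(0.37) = 1.22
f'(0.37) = -3.22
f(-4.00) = -42.00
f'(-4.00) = 23.00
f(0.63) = 0.18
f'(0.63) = -4.78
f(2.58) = -20.55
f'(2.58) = -16.48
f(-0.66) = 1.35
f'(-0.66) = 2.96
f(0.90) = -1.33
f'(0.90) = -6.40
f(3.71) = -43.00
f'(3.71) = -23.26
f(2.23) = -15.15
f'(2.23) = -14.38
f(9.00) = -250.00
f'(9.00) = -55.00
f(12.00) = -442.00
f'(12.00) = -73.00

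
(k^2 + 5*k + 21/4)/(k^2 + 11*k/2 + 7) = (k + 3/2)/(k + 2)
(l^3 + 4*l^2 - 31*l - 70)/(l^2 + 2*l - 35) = l + 2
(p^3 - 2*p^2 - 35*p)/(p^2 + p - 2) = p*(p^2 - 2*p - 35)/(p^2 + p - 2)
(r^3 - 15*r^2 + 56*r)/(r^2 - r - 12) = r*(-r^2 + 15*r - 56)/(-r^2 + r + 12)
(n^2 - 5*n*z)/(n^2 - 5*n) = (n - 5*z)/(n - 5)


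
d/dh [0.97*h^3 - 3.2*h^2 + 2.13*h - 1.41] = 2.91*h^2 - 6.4*h + 2.13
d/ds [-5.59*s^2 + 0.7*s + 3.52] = 0.7 - 11.18*s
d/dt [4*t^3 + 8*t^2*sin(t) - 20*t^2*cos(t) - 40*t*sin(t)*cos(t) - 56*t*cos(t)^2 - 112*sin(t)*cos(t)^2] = 20*t^2*sin(t) + 8*t^2*cos(t) + 12*t^2 + 16*t*sin(t) + 56*t*sin(2*t) - 40*t*cos(t) - 40*t*cos(2*t) - 20*sin(2*t) - 28*cos(t) - 28*cos(2*t) - 84*cos(3*t) - 28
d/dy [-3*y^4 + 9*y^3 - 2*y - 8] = -12*y^3 + 27*y^2 - 2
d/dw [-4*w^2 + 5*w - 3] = 5 - 8*w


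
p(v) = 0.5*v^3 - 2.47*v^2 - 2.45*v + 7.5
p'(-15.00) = 409.15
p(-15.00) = -2199.00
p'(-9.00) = 163.51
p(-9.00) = -535.02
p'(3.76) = 0.18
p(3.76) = -10.05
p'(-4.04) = 41.99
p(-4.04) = -55.89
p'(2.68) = -4.92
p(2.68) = -7.18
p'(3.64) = -0.56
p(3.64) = -10.03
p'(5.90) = 20.62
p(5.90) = 9.75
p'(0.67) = -5.09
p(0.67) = 4.90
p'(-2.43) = 18.41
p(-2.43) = -8.31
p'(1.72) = -6.51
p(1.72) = -1.48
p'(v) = 1.5*v^2 - 4.94*v - 2.45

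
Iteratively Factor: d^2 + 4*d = (d)*(d + 4)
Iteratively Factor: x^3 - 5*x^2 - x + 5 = (x - 5)*(x^2 - 1) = (x - 5)*(x - 1)*(x + 1)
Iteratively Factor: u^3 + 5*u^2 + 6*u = (u + 3)*(u^2 + 2*u) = (u + 2)*(u + 3)*(u)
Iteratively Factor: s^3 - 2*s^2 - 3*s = (s)*(s^2 - 2*s - 3) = s*(s + 1)*(s - 3)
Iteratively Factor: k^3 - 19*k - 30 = (k + 3)*(k^2 - 3*k - 10) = (k + 2)*(k + 3)*(k - 5)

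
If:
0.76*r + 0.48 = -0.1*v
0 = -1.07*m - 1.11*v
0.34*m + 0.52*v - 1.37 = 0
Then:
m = -8.50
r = -1.71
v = 8.19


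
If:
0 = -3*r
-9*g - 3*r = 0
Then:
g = 0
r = 0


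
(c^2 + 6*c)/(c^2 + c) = (c + 6)/(c + 1)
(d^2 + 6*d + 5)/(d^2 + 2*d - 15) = (d + 1)/(d - 3)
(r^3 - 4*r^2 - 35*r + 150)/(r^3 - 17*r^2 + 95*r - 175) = (r + 6)/(r - 7)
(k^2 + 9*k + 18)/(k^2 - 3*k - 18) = (k + 6)/(k - 6)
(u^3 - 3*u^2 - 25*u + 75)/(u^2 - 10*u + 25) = (u^2 + 2*u - 15)/(u - 5)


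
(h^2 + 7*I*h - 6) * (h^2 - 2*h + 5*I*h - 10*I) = h^4 - 2*h^3 + 12*I*h^3 - 41*h^2 - 24*I*h^2 + 82*h - 30*I*h + 60*I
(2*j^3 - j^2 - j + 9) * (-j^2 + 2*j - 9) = -2*j^5 + 5*j^4 - 19*j^3 - 2*j^2 + 27*j - 81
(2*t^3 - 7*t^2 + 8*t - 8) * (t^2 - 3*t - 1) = 2*t^5 - 13*t^4 + 27*t^3 - 25*t^2 + 16*t + 8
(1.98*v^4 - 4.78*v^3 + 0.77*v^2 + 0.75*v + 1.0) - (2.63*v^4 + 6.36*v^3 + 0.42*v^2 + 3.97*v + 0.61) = -0.65*v^4 - 11.14*v^3 + 0.35*v^2 - 3.22*v + 0.39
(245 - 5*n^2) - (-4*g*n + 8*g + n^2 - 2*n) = 4*g*n - 8*g - 6*n^2 + 2*n + 245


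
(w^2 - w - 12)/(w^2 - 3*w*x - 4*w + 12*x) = (-w - 3)/(-w + 3*x)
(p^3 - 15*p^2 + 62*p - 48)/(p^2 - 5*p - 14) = (-p^3 + 15*p^2 - 62*p + 48)/(-p^2 + 5*p + 14)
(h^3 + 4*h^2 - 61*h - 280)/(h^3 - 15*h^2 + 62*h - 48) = (h^2 + 12*h + 35)/(h^2 - 7*h + 6)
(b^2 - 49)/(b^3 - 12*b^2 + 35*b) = (b + 7)/(b*(b - 5))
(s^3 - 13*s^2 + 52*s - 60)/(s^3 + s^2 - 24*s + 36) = (s^2 - 11*s + 30)/(s^2 + 3*s - 18)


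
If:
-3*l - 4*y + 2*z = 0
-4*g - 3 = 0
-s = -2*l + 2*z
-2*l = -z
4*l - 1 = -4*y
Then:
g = -3/4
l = 1/5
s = -2/5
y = 1/20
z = 2/5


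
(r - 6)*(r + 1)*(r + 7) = r^3 + 2*r^2 - 41*r - 42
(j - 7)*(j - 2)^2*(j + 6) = j^4 - 5*j^3 - 34*j^2 + 164*j - 168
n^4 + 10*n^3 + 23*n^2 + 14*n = n*(n + 1)*(n + 2)*(n + 7)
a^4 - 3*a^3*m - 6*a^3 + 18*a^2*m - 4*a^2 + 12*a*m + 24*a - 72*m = (a - 6)*(a - 2)*(a + 2)*(a - 3*m)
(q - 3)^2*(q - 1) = q^3 - 7*q^2 + 15*q - 9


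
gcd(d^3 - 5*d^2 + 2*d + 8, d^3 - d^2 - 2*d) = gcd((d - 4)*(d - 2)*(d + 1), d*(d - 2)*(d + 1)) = d^2 - d - 2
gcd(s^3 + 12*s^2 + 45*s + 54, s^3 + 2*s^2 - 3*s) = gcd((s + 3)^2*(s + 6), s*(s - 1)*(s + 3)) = s + 3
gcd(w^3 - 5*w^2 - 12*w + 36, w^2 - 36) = w - 6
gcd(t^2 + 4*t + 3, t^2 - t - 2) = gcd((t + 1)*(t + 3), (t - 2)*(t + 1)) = t + 1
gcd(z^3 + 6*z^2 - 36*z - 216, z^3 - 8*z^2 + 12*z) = z - 6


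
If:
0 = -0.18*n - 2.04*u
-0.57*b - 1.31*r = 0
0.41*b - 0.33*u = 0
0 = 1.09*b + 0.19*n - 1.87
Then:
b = -1.18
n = 16.61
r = 0.51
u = -1.47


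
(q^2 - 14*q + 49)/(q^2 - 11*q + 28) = (q - 7)/(q - 4)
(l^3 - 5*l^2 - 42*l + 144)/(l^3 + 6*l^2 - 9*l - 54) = (l - 8)/(l + 3)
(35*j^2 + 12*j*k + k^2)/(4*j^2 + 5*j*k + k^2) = (35*j^2 + 12*j*k + k^2)/(4*j^2 + 5*j*k + k^2)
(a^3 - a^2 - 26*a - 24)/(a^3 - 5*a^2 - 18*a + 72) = (a + 1)/(a - 3)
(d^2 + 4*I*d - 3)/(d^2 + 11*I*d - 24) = (d + I)/(d + 8*I)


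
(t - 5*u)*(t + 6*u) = t^2 + t*u - 30*u^2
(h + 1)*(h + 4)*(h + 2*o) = h^3 + 2*h^2*o + 5*h^2 + 10*h*o + 4*h + 8*o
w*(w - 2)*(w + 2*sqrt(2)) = w^3 - 2*w^2 + 2*sqrt(2)*w^2 - 4*sqrt(2)*w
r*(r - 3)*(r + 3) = r^3 - 9*r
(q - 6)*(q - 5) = q^2 - 11*q + 30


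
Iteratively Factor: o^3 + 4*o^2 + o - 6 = (o + 2)*(o^2 + 2*o - 3) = (o + 2)*(o + 3)*(o - 1)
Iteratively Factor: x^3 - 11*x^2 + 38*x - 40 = (x - 4)*(x^2 - 7*x + 10) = (x - 4)*(x - 2)*(x - 5)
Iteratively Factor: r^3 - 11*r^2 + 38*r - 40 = (r - 4)*(r^2 - 7*r + 10) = (r - 4)*(r - 2)*(r - 5)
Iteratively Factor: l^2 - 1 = (l + 1)*(l - 1)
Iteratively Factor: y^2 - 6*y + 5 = (y - 5)*(y - 1)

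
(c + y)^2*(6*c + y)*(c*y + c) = 6*c^4*y + 6*c^4 + 13*c^3*y^2 + 13*c^3*y + 8*c^2*y^3 + 8*c^2*y^2 + c*y^4 + c*y^3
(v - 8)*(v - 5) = v^2 - 13*v + 40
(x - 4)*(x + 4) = x^2 - 16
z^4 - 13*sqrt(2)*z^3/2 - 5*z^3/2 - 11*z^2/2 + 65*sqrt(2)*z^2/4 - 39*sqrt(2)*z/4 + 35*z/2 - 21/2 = (z - 3/2)*(z - 1)*(z - 7*sqrt(2))*(z + sqrt(2)/2)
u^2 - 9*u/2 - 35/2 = (u - 7)*(u + 5/2)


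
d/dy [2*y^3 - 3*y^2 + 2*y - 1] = 6*y^2 - 6*y + 2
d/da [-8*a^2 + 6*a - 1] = 6 - 16*a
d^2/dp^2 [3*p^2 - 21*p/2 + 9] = 6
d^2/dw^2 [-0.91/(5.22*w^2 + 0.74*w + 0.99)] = (49.592088*w^2 + 7.030296*w - 0.91*(10.44*w + 0.74)*(20.88*w + 1.48) + 9.405396)/(5.22*w^2 + 0.74*w + 0.99)^3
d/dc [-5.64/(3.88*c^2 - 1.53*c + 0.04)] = (43.7664*c - 8.6292)/(3.88*c^2 - 1.53*c + 0.04)^2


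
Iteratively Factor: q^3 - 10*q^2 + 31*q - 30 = (q - 5)*(q^2 - 5*q + 6) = (q - 5)*(q - 2)*(q - 3)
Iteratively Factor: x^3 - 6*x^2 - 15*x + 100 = (x + 4)*(x^2 - 10*x + 25) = (x - 5)*(x + 4)*(x - 5)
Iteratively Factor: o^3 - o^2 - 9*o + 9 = (o - 3)*(o^2 + 2*o - 3) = (o - 3)*(o + 3)*(o - 1)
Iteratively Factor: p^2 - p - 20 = (p + 4)*(p - 5)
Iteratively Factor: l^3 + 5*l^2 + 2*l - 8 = (l - 1)*(l^2 + 6*l + 8) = (l - 1)*(l + 2)*(l + 4)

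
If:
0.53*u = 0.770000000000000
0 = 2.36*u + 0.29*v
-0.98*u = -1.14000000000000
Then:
No Solution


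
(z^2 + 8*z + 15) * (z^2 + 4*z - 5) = z^4 + 12*z^3 + 42*z^2 + 20*z - 75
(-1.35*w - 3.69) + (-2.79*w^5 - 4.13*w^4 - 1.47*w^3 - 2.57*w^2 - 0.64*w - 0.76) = -2.79*w^5 - 4.13*w^4 - 1.47*w^3 - 2.57*w^2 - 1.99*w - 4.45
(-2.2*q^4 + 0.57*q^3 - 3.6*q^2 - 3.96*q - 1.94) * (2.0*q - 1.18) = -4.4*q^5 + 3.736*q^4 - 7.8726*q^3 - 3.672*q^2 + 0.7928*q + 2.2892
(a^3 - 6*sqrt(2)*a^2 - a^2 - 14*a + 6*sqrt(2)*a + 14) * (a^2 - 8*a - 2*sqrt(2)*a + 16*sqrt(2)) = a^5 - 8*sqrt(2)*a^4 - 9*a^4 + 18*a^3 + 72*sqrt(2)*a^3 - 90*a^2 - 36*sqrt(2)*a^2 - 252*sqrt(2)*a + 80*a + 224*sqrt(2)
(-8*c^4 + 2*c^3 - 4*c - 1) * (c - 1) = -8*c^5 + 10*c^4 - 2*c^3 - 4*c^2 + 3*c + 1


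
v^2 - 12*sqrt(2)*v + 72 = (v - 6*sqrt(2))^2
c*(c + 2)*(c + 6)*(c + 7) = c^4 + 15*c^3 + 68*c^2 + 84*c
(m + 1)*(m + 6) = m^2 + 7*m + 6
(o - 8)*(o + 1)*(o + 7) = o^3 - 57*o - 56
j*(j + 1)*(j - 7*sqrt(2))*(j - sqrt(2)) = j^4 - 8*sqrt(2)*j^3 + j^3 - 8*sqrt(2)*j^2 + 14*j^2 + 14*j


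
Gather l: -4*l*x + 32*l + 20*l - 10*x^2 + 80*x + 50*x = l*(52 - 4*x) - 10*x^2 + 130*x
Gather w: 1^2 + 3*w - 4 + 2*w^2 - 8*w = 2*w^2 - 5*w - 3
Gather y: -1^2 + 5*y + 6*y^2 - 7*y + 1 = 6*y^2 - 2*y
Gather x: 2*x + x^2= x^2 + 2*x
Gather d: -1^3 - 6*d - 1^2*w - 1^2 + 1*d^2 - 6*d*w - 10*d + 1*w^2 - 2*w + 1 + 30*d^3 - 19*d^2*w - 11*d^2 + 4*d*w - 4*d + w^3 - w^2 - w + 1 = 30*d^3 + d^2*(-19*w - 10) + d*(-2*w - 20) + w^3 - 4*w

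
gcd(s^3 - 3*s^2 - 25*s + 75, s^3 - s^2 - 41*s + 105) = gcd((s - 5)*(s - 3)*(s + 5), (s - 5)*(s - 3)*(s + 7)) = s^2 - 8*s + 15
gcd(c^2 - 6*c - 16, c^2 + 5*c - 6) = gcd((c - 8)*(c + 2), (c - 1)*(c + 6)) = 1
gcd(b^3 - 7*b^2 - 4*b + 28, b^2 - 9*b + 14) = b^2 - 9*b + 14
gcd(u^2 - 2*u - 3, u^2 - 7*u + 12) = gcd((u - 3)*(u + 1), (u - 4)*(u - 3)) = u - 3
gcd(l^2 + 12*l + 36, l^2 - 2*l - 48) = l + 6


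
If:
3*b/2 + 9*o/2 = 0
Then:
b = -3*o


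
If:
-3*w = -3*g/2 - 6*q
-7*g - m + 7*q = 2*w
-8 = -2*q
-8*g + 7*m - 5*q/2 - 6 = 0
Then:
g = 17/16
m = 7/2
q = 4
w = 273/32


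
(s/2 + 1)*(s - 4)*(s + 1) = s^3/2 - s^2/2 - 5*s - 4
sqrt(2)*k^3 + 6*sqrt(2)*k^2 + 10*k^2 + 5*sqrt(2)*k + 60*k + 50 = (k + 5)*(k + 5*sqrt(2))*(sqrt(2)*k + sqrt(2))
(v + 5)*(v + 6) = v^2 + 11*v + 30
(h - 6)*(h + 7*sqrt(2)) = h^2 - 6*h + 7*sqrt(2)*h - 42*sqrt(2)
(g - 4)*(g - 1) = g^2 - 5*g + 4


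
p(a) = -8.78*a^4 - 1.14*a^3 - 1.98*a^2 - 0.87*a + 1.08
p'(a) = -35.12*a^3 - 3.42*a^2 - 3.96*a - 0.87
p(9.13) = -62046.22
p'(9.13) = -27050.13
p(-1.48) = -40.40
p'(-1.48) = 111.35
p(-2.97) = -667.09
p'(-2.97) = 900.80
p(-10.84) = -120000.49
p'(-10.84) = 44374.66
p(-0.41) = 0.93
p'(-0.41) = 2.60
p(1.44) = -45.43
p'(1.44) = -118.53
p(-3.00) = -694.53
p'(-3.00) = 928.47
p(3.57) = -1505.29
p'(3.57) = -1656.53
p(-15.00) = -441071.37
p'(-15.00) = 117819.03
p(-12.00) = -180365.76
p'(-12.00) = 60241.53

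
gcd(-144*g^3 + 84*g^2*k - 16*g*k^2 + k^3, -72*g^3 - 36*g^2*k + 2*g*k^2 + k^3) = 6*g - k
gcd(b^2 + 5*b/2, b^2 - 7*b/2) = b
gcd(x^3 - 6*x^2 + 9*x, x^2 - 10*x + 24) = 1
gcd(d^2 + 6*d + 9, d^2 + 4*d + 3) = d + 3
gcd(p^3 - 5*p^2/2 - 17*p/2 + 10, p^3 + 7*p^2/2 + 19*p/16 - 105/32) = p + 5/2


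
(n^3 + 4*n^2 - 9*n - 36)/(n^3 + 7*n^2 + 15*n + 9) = (n^2 + n - 12)/(n^2 + 4*n + 3)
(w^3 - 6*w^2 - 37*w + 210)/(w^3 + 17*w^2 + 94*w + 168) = (w^2 - 12*w + 35)/(w^2 + 11*w + 28)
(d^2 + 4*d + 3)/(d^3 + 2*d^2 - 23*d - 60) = (d + 1)/(d^2 - d - 20)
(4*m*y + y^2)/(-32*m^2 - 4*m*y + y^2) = y/(-8*m + y)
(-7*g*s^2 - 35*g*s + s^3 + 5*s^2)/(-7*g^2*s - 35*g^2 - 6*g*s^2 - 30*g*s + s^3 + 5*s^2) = s/(g + s)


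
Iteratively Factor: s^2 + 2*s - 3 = (s - 1)*(s + 3)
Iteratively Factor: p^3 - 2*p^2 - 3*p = (p)*(p^2 - 2*p - 3) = p*(p - 3)*(p + 1)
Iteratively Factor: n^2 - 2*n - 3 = (n + 1)*(n - 3)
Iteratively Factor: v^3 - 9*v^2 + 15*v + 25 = (v - 5)*(v^2 - 4*v - 5) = (v - 5)^2*(v + 1)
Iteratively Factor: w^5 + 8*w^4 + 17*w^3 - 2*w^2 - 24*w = (w + 2)*(w^4 + 6*w^3 + 5*w^2 - 12*w) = (w - 1)*(w + 2)*(w^3 + 7*w^2 + 12*w) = w*(w - 1)*(w + 2)*(w^2 + 7*w + 12) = w*(w - 1)*(w + 2)*(w + 3)*(w + 4)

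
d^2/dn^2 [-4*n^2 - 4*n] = -8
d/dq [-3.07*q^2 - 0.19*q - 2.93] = -6.14*q - 0.19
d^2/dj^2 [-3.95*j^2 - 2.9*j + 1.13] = -7.90000000000000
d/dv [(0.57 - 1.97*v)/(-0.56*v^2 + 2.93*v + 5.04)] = (-1.1032*v^2 + 0.6384*v - 11.5989)/(0.3136*v^4 - 3.2816*v^3 + 2.9401*v^2 + 29.5344*v + 25.4016)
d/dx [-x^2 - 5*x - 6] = -2*x - 5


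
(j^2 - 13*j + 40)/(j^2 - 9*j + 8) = (j - 5)/(j - 1)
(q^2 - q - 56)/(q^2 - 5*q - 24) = (q + 7)/(q + 3)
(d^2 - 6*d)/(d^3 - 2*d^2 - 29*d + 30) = d/(d^2 + 4*d - 5)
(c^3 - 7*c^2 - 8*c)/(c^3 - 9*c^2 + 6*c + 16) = c/(c - 2)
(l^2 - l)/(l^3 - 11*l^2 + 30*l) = (l - 1)/(l^2 - 11*l + 30)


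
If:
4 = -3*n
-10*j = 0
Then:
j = 0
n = -4/3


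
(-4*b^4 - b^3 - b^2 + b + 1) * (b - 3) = -4*b^5 + 11*b^4 + 2*b^3 + 4*b^2 - 2*b - 3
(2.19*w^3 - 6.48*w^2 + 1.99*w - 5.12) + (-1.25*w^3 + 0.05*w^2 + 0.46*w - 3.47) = 0.94*w^3 - 6.43*w^2 + 2.45*w - 8.59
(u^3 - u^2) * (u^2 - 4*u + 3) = u^5 - 5*u^4 + 7*u^3 - 3*u^2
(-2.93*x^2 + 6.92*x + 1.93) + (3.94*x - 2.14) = -2.93*x^2 + 10.86*x - 0.21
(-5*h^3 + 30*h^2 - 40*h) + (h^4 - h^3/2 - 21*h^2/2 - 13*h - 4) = h^4 - 11*h^3/2 + 39*h^2/2 - 53*h - 4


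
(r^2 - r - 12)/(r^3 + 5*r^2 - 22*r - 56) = (r + 3)/(r^2 + 9*r + 14)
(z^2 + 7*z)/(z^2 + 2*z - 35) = z/(z - 5)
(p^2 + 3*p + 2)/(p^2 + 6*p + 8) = (p + 1)/(p + 4)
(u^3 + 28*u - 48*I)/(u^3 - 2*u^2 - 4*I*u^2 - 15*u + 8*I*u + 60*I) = (u^2 + 4*I*u + 12)/(u^2 - 2*u - 15)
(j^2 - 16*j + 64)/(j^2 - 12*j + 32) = (j - 8)/(j - 4)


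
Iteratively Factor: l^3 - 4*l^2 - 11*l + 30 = (l - 5)*(l^2 + l - 6) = (l - 5)*(l - 2)*(l + 3)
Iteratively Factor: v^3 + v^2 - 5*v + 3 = (v - 1)*(v^2 + 2*v - 3) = (v - 1)*(v + 3)*(v - 1)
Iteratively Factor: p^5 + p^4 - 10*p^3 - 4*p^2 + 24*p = (p + 2)*(p^4 - p^3 - 8*p^2 + 12*p) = p*(p + 2)*(p^3 - p^2 - 8*p + 12) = p*(p + 2)*(p + 3)*(p^2 - 4*p + 4) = p*(p - 2)*(p + 2)*(p + 3)*(p - 2)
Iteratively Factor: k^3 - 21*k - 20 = (k + 1)*(k^2 - k - 20) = (k - 5)*(k + 1)*(k + 4)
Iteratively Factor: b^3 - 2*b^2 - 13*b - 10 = (b + 2)*(b^2 - 4*b - 5) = (b - 5)*(b + 2)*(b + 1)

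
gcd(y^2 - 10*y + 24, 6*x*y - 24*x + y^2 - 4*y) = y - 4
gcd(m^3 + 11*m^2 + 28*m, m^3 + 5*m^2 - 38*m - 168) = m^2 + 11*m + 28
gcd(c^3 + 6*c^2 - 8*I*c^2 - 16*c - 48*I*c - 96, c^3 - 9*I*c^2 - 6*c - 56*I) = c - 4*I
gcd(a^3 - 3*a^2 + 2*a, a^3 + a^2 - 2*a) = a^2 - a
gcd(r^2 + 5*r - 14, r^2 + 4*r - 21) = r + 7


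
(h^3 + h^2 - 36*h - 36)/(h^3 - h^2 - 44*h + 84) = (h^2 + 7*h + 6)/(h^2 + 5*h - 14)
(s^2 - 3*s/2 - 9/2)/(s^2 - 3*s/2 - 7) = (-2*s^2 + 3*s + 9)/(-2*s^2 + 3*s + 14)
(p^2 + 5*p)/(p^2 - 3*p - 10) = p*(p + 5)/(p^2 - 3*p - 10)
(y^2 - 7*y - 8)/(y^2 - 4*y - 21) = (-y^2 + 7*y + 8)/(-y^2 + 4*y + 21)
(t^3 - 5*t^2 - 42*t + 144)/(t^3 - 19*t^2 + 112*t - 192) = (t + 6)/(t - 8)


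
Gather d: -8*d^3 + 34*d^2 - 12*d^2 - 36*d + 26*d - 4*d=-8*d^3 + 22*d^2 - 14*d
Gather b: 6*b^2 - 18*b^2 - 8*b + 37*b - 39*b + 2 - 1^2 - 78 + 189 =-12*b^2 - 10*b + 112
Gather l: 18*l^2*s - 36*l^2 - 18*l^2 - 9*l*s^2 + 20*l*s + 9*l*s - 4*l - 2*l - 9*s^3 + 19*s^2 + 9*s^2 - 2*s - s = l^2*(18*s - 54) + l*(-9*s^2 + 29*s - 6) - 9*s^3 + 28*s^2 - 3*s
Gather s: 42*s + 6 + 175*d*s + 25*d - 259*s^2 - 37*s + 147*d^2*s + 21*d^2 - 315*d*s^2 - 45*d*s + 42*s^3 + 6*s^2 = 21*d^2 + 25*d + 42*s^3 + s^2*(-315*d - 253) + s*(147*d^2 + 130*d + 5) + 6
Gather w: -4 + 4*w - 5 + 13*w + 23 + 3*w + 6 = 20*w + 20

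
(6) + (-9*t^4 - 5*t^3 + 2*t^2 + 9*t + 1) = -9*t^4 - 5*t^3 + 2*t^2 + 9*t + 7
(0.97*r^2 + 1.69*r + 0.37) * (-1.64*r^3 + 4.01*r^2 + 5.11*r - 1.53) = -1.5908*r^5 + 1.1181*r^4 + 11.1268*r^3 + 8.6355*r^2 - 0.695*r - 0.5661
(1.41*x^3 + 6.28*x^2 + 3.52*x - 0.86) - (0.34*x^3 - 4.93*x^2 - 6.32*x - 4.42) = 1.07*x^3 + 11.21*x^2 + 9.84*x + 3.56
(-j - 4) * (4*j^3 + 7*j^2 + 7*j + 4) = -4*j^4 - 23*j^3 - 35*j^2 - 32*j - 16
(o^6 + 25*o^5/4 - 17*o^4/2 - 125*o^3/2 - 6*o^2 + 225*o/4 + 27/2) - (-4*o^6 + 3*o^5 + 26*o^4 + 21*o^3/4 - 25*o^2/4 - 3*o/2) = 5*o^6 + 13*o^5/4 - 69*o^4/2 - 271*o^3/4 + o^2/4 + 231*o/4 + 27/2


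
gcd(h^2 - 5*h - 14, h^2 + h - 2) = h + 2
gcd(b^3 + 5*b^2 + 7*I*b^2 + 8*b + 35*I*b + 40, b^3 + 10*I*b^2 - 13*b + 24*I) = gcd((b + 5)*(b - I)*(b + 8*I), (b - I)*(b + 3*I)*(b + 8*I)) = b^2 + 7*I*b + 8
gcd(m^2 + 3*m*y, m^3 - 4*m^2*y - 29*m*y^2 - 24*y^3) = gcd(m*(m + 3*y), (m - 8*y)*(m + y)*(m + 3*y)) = m + 3*y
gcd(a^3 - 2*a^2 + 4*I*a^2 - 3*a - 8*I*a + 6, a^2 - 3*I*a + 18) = a + 3*I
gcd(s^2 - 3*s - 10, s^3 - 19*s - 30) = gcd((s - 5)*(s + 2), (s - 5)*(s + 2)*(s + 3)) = s^2 - 3*s - 10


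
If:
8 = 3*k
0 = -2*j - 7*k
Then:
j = -28/3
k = 8/3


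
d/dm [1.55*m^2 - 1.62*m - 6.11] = 3.1*m - 1.62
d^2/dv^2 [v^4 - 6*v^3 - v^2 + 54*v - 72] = 12*v^2 - 36*v - 2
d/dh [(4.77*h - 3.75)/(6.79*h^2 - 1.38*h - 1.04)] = (-32.3883*h^2 + 50.925*h - 10.1358)/(46.1041*h^4 - 18.7404*h^3 - 12.2188*h^2 + 2.8704*h + 1.0816)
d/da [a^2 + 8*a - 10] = 2*a + 8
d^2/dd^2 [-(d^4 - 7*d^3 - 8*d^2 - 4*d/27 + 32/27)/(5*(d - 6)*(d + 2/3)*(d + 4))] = 16*(-11*d^3 + 453*d^2 - 1698*d + 4756)/(45*(d^6 - 6*d^5 - 60*d^4 + 280*d^3 + 1440*d^2 - 3456*d - 13824))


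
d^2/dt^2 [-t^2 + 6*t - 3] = -2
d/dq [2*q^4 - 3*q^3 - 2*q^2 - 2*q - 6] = 8*q^3 - 9*q^2 - 4*q - 2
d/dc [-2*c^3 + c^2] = 2*c*(1 - 3*c)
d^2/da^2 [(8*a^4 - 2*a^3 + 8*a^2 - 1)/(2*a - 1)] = 4*(48*a^4 - 68*a^3 + 30*a^2 - 3*a + 2)/(8*a^3 - 12*a^2 + 6*a - 1)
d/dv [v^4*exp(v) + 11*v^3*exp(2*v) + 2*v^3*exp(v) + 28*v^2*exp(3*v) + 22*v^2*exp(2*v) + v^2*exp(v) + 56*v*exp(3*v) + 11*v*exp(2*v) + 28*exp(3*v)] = (v^4 + 22*v^3*exp(v) + 6*v^3 + 84*v^2*exp(2*v) + 77*v^2*exp(v) + 7*v^2 + 224*v*exp(2*v) + 66*v*exp(v) + 2*v + 140*exp(2*v) + 11*exp(v))*exp(v)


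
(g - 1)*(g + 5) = g^2 + 4*g - 5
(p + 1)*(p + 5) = p^2 + 6*p + 5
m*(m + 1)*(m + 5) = m^3 + 6*m^2 + 5*m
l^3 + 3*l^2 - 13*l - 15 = (l - 3)*(l + 1)*(l + 5)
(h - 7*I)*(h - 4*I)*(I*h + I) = I*h^3 + 11*h^2 + I*h^2 + 11*h - 28*I*h - 28*I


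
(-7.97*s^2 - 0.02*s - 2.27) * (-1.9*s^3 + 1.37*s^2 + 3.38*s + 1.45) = 15.143*s^5 - 10.8809*s^4 - 22.653*s^3 - 14.734*s^2 - 7.7016*s - 3.2915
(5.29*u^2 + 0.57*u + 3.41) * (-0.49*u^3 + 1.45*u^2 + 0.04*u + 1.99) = -2.5921*u^5 + 7.3912*u^4 - 0.6328*u^3 + 15.4944*u^2 + 1.2707*u + 6.7859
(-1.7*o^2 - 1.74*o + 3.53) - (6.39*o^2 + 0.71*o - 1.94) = -8.09*o^2 - 2.45*o + 5.47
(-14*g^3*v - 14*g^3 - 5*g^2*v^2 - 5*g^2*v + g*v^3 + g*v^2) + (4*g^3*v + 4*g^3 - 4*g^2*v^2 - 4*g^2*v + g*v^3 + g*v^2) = -10*g^3*v - 10*g^3 - 9*g^2*v^2 - 9*g^2*v + 2*g*v^3 + 2*g*v^2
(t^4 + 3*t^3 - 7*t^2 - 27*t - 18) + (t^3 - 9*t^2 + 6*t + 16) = t^4 + 4*t^3 - 16*t^2 - 21*t - 2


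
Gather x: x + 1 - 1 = x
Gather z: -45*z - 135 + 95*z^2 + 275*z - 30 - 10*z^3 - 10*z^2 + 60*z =-10*z^3 + 85*z^2 + 290*z - 165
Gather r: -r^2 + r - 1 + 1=-r^2 + r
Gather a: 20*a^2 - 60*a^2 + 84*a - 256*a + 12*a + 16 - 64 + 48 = -40*a^2 - 160*a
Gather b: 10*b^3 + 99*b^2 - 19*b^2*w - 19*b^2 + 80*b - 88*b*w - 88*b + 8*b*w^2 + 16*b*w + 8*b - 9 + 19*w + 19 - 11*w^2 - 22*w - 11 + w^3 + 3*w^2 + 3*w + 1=10*b^3 + b^2*(80 - 19*w) + b*(8*w^2 - 72*w) + w^3 - 8*w^2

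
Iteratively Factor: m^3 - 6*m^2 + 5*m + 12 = (m + 1)*(m^2 - 7*m + 12) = (m - 3)*(m + 1)*(m - 4)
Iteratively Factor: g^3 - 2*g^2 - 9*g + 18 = (g + 3)*(g^2 - 5*g + 6) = (g - 2)*(g + 3)*(g - 3)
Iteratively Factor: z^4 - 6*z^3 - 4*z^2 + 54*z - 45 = (z - 3)*(z^3 - 3*z^2 - 13*z + 15) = (z - 3)*(z - 1)*(z^2 - 2*z - 15) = (z - 5)*(z - 3)*(z - 1)*(z + 3)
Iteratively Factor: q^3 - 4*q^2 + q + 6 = (q + 1)*(q^2 - 5*q + 6) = (q - 3)*(q + 1)*(q - 2)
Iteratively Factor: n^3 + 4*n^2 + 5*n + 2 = (n + 2)*(n^2 + 2*n + 1) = (n + 1)*(n + 2)*(n + 1)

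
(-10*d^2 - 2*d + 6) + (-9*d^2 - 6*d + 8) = -19*d^2 - 8*d + 14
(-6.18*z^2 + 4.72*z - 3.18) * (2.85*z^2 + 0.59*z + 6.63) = -17.613*z^4 + 9.8058*z^3 - 47.2516*z^2 + 29.4174*z - 21.0834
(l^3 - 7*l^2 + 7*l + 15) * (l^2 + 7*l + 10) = l^5 - 32*l^3 - 6*l^2 + 175*l + 150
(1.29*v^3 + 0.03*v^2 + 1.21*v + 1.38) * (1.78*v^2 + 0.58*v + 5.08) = 2.2962*v^5 + 0.8016*v^4 + 8.7244*v^3 + 3.3106*v^2 + 6.9472*v + 7.0104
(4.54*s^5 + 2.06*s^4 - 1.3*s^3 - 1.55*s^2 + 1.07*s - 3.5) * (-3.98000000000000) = -18.0692*s^5 - 8.1988*s^4 + 5.174*s^3 + 6.169*s^2 - 4.2586*s + 13.93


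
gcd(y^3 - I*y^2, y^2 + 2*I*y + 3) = y - I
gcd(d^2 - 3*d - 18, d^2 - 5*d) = 1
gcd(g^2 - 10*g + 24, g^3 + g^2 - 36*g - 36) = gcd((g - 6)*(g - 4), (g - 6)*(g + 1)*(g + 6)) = g - 6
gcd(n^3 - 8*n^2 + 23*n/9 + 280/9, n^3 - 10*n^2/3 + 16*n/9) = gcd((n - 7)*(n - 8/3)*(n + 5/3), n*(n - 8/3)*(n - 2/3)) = n - 8/3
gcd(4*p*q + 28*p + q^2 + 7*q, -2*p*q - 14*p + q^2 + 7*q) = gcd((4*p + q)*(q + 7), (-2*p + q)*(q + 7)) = q + 7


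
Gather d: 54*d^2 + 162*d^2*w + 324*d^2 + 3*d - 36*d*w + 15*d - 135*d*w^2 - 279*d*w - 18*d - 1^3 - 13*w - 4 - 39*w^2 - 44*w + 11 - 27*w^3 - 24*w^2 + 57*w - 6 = d^2*(162*w + 378) + d*(-135*w^2 - 315*w) - 27*w^3 - 63*w^2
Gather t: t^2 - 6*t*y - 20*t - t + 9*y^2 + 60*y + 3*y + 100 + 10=t^2 + t*(-6*y - 21) + 9*y^2 + 63*y + 110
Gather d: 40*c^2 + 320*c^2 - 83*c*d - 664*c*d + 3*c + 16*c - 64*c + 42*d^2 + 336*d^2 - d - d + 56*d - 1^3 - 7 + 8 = 360*c^2 - 45*c + 378*d^2 + d*(54 - 747*c)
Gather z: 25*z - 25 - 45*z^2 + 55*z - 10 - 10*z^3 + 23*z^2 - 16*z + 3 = -10*z^3 - 22*z^2 + 64*z - 32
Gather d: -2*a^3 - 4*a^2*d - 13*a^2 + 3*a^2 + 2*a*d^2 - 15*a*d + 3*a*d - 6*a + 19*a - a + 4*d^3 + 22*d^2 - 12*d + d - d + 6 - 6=-2*a^3 - 10*a^2 + 12*a + 4*d^3 + d^2*(2*a + 22) + d*(-4*a^2 - 12*a - 12)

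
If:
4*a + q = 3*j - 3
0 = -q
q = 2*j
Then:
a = -3/4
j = 0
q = 0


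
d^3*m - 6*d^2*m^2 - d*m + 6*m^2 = (d - 1)*(d - 6*m)*(d*m + m)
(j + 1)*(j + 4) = j^2 + 5*j + 4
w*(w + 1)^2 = w^3 + 2*w^2 + w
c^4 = c^4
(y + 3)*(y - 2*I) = y^2 + 3*y - 2*I*y - 6*I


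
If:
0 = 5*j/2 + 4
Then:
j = -8/5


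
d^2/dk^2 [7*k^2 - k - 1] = 14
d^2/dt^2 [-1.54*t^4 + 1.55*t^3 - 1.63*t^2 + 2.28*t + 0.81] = -18.48*t^2 + 9.3*t - 3.26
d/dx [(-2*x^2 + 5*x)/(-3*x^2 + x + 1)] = (13*x^2 - 4*x + 5)/(9*x^4 - 6*x^3 - 5*x^2 + 2*x + 1)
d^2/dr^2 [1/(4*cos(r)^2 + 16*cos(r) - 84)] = (-4*sin(r)^4 + 102*sin(r)^2 - 69*cos(r) - 3*cos(3*r) - 24)/(4*(cos(r) - 3)^3*(cos(r) + 7)^3)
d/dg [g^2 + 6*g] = 2*g + 6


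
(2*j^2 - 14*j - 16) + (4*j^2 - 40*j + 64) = 6*j^2 - 54*j + 48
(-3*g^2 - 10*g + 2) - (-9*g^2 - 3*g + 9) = 6*g^2 - 7*g - 7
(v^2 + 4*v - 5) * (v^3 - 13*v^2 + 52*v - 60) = v^5 - 9*v^4 - 5*v^3 + 213*v^2 - 500*v + 300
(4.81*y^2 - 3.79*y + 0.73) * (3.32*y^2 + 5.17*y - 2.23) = 15.9692*y^4 + 12.2849*y^3 - 27.897*y^2 + 12.2258*y - 1.6279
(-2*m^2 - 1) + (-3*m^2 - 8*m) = -5*m^2 - 8*m - 1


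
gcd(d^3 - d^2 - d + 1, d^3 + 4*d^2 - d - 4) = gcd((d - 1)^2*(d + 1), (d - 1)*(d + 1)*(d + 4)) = d^2 - 1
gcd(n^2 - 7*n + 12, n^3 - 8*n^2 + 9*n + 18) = n - 3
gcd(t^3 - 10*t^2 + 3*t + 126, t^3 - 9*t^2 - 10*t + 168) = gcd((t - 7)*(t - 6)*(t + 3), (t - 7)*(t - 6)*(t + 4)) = t^2 - 13*t + 42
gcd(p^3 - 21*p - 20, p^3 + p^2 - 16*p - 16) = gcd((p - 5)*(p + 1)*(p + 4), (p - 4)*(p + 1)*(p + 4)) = p^2 + 5*p + 4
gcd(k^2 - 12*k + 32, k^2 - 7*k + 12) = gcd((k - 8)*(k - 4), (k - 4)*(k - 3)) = k - 4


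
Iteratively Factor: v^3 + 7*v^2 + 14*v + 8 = (v + 4)*(v^2 + 3*v + 2) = (v + 1)*(v + 4)*(v + 2)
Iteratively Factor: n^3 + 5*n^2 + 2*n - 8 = (n + 2)*(n^2 + 3*n - 4) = (n + 2)*(n + 4)*(n - 1)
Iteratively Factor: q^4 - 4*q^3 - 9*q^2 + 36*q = (q)*(q^3 - 4*q^2 - 9*q + 36) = q*(q + 3)*(q^2 - 7*q + 12) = q*(q - 4)*(q + 3)*(q - 3)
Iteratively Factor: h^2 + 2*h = (h + 2)*(h)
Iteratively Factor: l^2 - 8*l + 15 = (l - 5)*(l - 3)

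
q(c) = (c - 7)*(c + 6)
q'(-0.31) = -1.62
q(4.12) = -29.15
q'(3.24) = 5.48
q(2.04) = -39.88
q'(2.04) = 3.08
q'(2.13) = 3.26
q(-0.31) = -41.59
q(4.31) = -27.73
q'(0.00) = -1.00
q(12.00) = 90.00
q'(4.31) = 7.62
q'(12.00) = 23.00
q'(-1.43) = -3.86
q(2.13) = -39.59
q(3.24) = -34.74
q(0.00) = -42.00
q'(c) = 2*c - 1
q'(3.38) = 5.76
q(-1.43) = -38.53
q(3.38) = -33.96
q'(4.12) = 7.24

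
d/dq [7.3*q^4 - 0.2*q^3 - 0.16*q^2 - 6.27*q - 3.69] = 29.2*q^3 - 0.6*q^2 - 0.32*q - 6.27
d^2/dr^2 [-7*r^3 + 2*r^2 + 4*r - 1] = 4 - 42*r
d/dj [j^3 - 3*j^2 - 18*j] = 3*j^2 - 6*j - 18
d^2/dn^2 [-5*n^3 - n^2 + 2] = -30*n - 2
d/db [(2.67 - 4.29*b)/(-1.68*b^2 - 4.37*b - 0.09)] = (-7.2072*b^2 + 8.9712*b + 12.054)/(2.8224*b^4 + 14.6832*b^3 + 19.3993*b^2 + 0.7866*b + 0.0081)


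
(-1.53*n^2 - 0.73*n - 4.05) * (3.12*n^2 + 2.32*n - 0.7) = -4.7736*n^4 - 5.8272*n^3 - 13.2586*n^2 - 8.885*n + 2.835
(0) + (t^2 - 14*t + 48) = t^2 - 14*t + 48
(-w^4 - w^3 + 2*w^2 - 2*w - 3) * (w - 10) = -w^5 + 9*w^4 + 12*w^3 - 22*w^2 + 17*w + 30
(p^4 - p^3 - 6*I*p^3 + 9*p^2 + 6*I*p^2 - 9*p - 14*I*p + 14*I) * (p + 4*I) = p^5 - p^4 - 2*I*p^4 + 33*p^3 + 2*I*p^3 - 33*p^2 + 22*I*p^2 + 56*p - 22*I*p - 56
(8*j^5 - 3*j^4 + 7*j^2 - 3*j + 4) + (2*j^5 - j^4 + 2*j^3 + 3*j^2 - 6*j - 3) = 10*j^5 - 4*j^4 + 2*j^3 + 10*j^2 - 9*j + 1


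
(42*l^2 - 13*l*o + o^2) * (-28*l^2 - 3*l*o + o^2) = -1176*l^4 + 238*l^3*o + 53*l^2*o^2 - 16*l*o^3 + o^4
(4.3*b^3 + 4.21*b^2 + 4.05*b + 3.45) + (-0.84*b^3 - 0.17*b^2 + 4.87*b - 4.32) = 3.46*b^3 + 4.04*b^2 + 8.92*b - 0.87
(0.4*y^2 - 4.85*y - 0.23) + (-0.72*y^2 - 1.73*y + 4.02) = -0.32*y^2 - 6.58*y + 3.79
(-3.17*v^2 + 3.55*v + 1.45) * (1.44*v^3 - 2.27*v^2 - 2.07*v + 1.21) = -4.5648*v^5 + 12.3079*v^4 + 0.591399999999999*v^3 - 14.4757*v^2 + 1.294*v + 1.7545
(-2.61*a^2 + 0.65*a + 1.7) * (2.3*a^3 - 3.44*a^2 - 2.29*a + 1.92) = -6.003*a^5 + 10.4734*a^4 + 7.6509*a^3 - 12.3477*a^2 - 2.645*a + 3.264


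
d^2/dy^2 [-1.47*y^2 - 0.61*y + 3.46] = -2.94000000000000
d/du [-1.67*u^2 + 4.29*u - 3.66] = 4.29 - 3.34*u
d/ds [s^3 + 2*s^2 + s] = 3*s^2 + 4*s + 1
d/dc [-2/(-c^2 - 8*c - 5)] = 4*(-c - 4)/(c^2 + 8*c + 5)^2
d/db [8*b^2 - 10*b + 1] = 16*b - 10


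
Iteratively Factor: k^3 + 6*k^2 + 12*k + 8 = (k + 2)*(k^2 + 4*k + 4) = (k + 2)^2*(k + 2)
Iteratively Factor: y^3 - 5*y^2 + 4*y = (y - 4)*(y^2 - y) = y*(y - 4)*(y - 1)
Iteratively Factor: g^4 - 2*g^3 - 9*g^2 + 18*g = (g - 3)*(g^3 + g^2 - 6*g) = (g - 3)*(g + 3)*(g^2 - 2*g) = (g - 3)*(g - 2)*(g + 3)*(g)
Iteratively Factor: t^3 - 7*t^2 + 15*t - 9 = (t - 3)*(t^2 - 4*t + 3) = (t - 3)^2*(t - 1)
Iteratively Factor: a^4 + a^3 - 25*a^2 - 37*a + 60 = (a + 3)*(a^3 - 2*a^2 - 19*a + 20) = (a + 3)*(a + 4)*(a^2 - 6*a + 5) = (a - 1)*(a + 3)*(a + 4)*(a - 5)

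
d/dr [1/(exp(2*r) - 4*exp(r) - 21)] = 2*(2 - exp(r))*exp(r)/(-exp(2*r) + 4*exp(r) + 21)^2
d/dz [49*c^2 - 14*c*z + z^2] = -14*c + 2*z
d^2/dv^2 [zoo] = 0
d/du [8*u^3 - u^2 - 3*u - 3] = 24*u^2 - 2*u - 3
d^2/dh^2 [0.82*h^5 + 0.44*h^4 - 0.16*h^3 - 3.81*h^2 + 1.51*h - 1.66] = 16.4*h^3 + 5.28*h^2 - 0.96*h - 7.62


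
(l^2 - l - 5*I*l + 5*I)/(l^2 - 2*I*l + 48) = (l^2 - l - 5*I*l + 5*I)/(l^2 - 2*I*l + 48)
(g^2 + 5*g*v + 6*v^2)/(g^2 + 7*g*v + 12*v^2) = (g + 2*v)/(g + 4*v)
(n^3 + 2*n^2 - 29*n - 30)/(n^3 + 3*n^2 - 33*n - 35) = (n + 6)/(n + 7)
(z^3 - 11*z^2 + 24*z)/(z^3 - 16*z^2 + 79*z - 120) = z/(z - 5)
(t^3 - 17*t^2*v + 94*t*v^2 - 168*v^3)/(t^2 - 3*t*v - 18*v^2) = (t^2 - 11*t*v + 28*v^2)/(t + 3*v)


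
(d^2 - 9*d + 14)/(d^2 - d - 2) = (d - 7)/(d + 1)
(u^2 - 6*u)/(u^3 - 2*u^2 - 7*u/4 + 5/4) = 4*u*(u - 6)/(4*u^3 - 8*u^2 - 7*u + 5)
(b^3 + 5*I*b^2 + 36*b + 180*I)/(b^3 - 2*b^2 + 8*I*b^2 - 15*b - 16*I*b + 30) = (b^2 + 36)/(b^2 + b*(-2 + 3*I) - 6*I)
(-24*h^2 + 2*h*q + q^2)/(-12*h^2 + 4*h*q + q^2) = (-4*h + q)/(-2*h + q)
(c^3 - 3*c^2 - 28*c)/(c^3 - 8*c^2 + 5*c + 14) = c*(c + 4)/(c^2 - c - 2)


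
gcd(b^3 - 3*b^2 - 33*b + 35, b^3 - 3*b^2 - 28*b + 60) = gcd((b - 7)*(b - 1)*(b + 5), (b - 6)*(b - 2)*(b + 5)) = b + 5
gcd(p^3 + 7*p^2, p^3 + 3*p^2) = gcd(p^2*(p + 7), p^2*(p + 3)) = p^2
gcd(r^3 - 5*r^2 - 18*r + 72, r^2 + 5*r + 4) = r + 4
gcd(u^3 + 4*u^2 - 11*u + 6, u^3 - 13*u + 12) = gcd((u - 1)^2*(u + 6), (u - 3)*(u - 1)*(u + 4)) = u - 1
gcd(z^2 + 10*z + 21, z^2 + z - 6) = z + 3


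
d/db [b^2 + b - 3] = 2*b + 1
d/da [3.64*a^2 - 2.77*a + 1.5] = 7.28*a - 2.77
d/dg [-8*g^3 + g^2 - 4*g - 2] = -24*g^2 + 2*g - 4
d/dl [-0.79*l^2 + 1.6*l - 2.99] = 1.6 - 1.58*l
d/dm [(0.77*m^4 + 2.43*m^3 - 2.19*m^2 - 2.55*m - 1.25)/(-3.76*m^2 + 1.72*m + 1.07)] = (-5.7904*m^5 - 5.1636*m^4 + 11.6548*m^3 - 5.5545*m^2 - 14.0866*m - 0.5785)/(14.1376*m^4 - 12.9344*m^3 - 5.088*m^2 + 3.6808*m + 1.1449)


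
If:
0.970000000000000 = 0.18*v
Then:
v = 5.39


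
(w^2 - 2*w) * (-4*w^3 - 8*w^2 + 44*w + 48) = -4*w^5 + 60*w^3 - 40*w^2 - 96*w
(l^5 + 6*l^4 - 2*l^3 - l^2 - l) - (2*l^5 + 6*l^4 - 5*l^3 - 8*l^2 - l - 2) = -l^5 + 3*l^3 + 7*l^2 + 2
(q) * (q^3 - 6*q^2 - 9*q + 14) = q^4 - 6*q^3 - 9*q^2 + 14*q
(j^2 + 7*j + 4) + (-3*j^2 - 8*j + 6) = -2*j^2 - j + 10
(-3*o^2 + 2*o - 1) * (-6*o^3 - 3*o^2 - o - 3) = 18*o^5 - 3*o^4 + 3*o^3 + 10*o^2 - 5*o + 3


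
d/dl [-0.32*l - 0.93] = -0.320000000000000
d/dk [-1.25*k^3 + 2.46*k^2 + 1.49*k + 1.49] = -3.75*k^2 + 4.92*k + 1.49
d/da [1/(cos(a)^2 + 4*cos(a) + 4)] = 2*sin(a)/(cos(a) + 2)^3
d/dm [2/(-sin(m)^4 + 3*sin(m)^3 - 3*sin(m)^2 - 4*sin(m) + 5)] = 2*(4*sin(m)^3 - 9*sin(m)^2 + 6*sin(m) + 4)*cos(m)/((sin(m) - 1)^2*(sin(m)^3 - 2*sin(m)^2 + sin(m) + 5)^2)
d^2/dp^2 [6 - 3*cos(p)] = 3*cos(p)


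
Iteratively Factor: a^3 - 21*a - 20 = (a - 5)*(a^2 + 5*a + 4) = (a - 5)*(a + 4)*(a + 1)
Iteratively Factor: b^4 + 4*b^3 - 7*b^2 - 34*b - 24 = (b + 1)*(b^3 + 3*b^2 - 10*b - 24) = (b + 1)*(b + 2)*(b^2 + b - 12) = (b + 1)*(b + 2)*(b + 4)*(b - 3)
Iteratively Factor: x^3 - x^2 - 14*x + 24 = (x - 3)*(x^2 + 2*x - 8) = (x - 3)*(x - 2)*(x + 4)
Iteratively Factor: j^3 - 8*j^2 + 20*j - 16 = (j - 4)*(j^2 - 4*j + 4) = (j - 4)*(j - 2)*(j - 2)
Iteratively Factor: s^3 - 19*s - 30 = (s - 5)*(s^2 + 5*s + 6) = (s - 5)*(s + 3)*(s + 2)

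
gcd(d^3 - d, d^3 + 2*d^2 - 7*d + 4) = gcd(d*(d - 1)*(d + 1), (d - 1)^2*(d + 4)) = d - 1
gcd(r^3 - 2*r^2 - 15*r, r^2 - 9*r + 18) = 1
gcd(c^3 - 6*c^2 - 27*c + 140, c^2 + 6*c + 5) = c + 5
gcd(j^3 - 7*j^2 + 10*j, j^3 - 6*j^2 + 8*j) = j^2 - 2*j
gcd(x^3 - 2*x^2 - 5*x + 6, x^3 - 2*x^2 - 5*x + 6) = x^3 - 2*x^2 - 5*x + 6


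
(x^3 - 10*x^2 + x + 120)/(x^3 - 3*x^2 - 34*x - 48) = (x - 5)/(x + 2)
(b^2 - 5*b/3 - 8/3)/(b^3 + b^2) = (b - 8/3)/b^2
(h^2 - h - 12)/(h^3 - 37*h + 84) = (h + 3)/(h^2 + 4*h - 21)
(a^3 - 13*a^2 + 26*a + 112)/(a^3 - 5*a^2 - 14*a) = (a - 8)/a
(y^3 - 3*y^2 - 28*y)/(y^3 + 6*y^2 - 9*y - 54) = y*(y^2 - 3*y - 28)/(y^3 + 6*y^2 - 9*y - 54)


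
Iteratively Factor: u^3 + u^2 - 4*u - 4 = (u - 2)*(u^2 + 3*u + 2) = (u - 2)*(u + 1)*(u + 2)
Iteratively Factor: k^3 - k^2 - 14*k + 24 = (k + 4)*(k^2 - 5*k + 6) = (k - 2)*(k + 4)*(k - 3)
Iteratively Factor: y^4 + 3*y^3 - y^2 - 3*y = (y + 1)*(y^3 + 2*y^2 - 3*y) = (y + 1)*(y + 3)*(y^2 - y) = y*(y + 1)*(y + 3)*(y - 1)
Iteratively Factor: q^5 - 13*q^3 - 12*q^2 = (q + 3)*(q^4 - 3*q^3 - 4*q^2) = q*(q + 3)*(q^3 - 3*q^2 - 4*q) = q*(q + 1)*(q + 3)*(q^2 - 4*q) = q*(q - 4)*(q + 1)*(q + 3)*(q)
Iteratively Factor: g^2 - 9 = (g - 3)*(g + 3)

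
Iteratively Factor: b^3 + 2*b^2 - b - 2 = (b + 2)*(b^2 - 1) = (b + 1)*(b + 2)*(b - 1)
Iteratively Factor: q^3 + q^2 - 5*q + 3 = (q - 1)*(q^2 + 2*q - 3) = (q - 1)^2*(q + 3)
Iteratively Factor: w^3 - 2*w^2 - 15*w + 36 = (w + 4)*(w^2 - 6*w + 9) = (w - 3)*(w + 4)*(w - 3)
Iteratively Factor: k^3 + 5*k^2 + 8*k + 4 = (k + 1)*(k^2 + 4*k + 4) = (k + 1)*(k + 2)*(k + 2)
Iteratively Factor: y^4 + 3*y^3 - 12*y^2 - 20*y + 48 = (y + 4)*(y^3 - y^2 - 8*y + 12) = (y - 2)*(y + 4)*(y^2 + y - 6) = (y - 2)*(y + 3)*(y + 4)*(y - 2)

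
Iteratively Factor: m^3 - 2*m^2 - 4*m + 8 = (m + 2)*(m^2 - 4*m + 4) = (m - 2)*(m + 2)*(m - 2)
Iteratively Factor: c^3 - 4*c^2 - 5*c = (c + 1)*(c^2 - 5*c) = c*(c + 1)*(c - 5)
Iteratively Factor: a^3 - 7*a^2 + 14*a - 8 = (a - 1)*(a^2 - 6*a + 8) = (a - 2)*(a - 1)*(a - 4)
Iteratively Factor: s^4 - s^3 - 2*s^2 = (s - 2)*(s^3 + s^2) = s*(s - 2)*(s^2 + s) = s*(s - 2)*(s + 1)*(s)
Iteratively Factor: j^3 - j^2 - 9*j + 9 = (j + 3)*(j^2 - 4*j + 3) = (j - 1)*(j + 3)*(j - 3)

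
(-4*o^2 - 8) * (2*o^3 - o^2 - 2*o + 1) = -8*o^5 + 4*o^4 - 8*o^3 + 4*o^2 + 16*o - 8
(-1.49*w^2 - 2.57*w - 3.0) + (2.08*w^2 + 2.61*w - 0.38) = 0.59*w^2 + 0.04*w - 3.38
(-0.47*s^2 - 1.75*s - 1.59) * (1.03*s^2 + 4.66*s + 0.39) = -0.4841*s^4 - 3.9927*s^3 - 9.976*s^2 - 8.0919*s - 0.6201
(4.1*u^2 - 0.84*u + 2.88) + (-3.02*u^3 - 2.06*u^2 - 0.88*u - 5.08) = -3.02*u^3 + 2.04*u^2 - 1.72*u - 2.2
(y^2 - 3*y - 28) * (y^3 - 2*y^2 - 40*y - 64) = y^5 - 5*y^4 - 62*y^3 + 112*y^2 + 1312*y + 1792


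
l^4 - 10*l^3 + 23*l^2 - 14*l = l*(l - 7)*(l - 2)*(l - 1)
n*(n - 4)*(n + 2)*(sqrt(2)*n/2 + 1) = sqrt(2)*n^4/2 - sqrt(2)*n^3 + n^3 - 4*sqrt(2)*n^2 - 2*n^2 - 8*n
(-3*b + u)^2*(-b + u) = -9*b^3 + 15*b^2*u - 7*b*u^2 + u^3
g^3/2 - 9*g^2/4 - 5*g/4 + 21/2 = (g/2 + 1)*(g - 7/2)*(g - 3)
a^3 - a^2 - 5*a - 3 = (a - 3)*(a + 1)^2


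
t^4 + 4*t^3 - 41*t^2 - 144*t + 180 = (t - 6)*(t - 1)*(t + 5)*(t + 6)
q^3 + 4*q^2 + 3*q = q*(q + 1)*(q + 3)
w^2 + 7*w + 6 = (w + 1)*(w + 6)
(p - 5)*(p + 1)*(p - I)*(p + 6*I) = p^4 - 4*p^3 + 5*I*p^3 + p^2 - 20*I*p^2 - 24*p - 25*I*p - 30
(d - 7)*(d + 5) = d^2 - 2*d - 35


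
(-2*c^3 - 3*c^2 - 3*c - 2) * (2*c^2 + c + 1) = -4*c^5 - 8*c^4 - 11*c^3 - 10*c^2 - 5*c - 2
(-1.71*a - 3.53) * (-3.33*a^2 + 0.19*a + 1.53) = 5.6943*a^3 + 11.43*a^2 - 3.287*a - 5.4009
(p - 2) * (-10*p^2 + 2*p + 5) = -10*p^3 + 22*p^2 + p - 10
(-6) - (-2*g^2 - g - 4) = 2*g^2 + g - 2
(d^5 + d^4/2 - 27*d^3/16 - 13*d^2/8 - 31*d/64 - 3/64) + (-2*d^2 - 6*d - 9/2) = d^5 + d^4/2 - 27*d^3/16 - 29*d^2/8 - 415*d/64 - 291/64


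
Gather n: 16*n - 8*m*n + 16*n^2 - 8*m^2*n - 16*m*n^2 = n^2*(16 - 16*m) + n*(-8*m^2 - 8*m + 16)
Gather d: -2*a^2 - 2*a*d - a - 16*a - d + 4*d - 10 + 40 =-2*a^2 - 17*a + d*(3 - 2*a) + 30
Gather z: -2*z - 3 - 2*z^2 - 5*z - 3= -2*z^2 - 7*z - 6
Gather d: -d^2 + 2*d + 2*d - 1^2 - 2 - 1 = -d^2 + 4*d - 4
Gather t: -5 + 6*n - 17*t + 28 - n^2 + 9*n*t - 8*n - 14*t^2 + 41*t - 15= -n^2 - 2*n - 14*t^2 + t*(9*n + 24) + 8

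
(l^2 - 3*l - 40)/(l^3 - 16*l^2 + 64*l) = (l + 5)/(l*(l - 8))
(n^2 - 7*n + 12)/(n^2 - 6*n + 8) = (n - 3)/(n - 2)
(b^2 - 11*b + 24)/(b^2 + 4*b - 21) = (b - 8)/(b + 7)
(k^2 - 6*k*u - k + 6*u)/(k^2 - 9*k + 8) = (k - 6*u)/(k - 8)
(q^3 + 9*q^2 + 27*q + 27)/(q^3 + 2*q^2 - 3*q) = (q^2 + 6*q + 9)/(q*(q - 1))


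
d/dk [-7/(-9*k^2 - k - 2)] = 7*(-18*k - 1)/(9*k^2 + k + 2)^2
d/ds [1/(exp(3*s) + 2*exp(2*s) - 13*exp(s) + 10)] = (-3*exp(2*s) - 4*exp(s) + 13)*exp(s)/(exp(3*s) + 2*exp(2*s) - 13*exp(s) + 10)^2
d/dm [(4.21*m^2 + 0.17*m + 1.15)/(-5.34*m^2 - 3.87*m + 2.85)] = (-15.3849*m^2 + 36.279*m + 4.935)/(28.5156*m^4 + 41.3316*m^3 - 15.4611*m^2 - 22.059*m + 8.1225)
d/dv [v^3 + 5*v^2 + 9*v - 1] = 3*v^2 + 10*v + 9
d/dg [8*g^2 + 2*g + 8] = 16*g + 2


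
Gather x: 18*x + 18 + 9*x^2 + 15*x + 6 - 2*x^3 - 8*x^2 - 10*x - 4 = -2*x^3 + x^2 + 23*x + 20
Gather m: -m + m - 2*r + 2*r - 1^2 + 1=0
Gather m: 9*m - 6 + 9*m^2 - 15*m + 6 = 9*m^2 - 6*m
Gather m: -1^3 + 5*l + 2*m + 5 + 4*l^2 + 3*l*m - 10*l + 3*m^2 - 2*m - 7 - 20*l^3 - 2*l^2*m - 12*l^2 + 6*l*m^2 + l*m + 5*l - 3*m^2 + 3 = -20*l^3 - 8*l^2 + 6*l*m^2 + m*(-2*l^2 + 4*l)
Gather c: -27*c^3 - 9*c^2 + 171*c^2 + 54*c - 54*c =-27*c^3 + 162*c^2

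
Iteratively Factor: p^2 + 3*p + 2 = (p + 1)*(p + 2)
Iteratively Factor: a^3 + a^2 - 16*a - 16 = (a - 4)*(a^2 + 5*a + 4) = (a - 4)*(a + 4)*(a + 1)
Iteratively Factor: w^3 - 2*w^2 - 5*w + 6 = (w + 2)*(w^2 - 4*w + 3) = (w - 3)*(w + 2)*(w - 1)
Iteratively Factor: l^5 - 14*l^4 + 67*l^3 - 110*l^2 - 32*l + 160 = (l + 1)*(l^4 - 15*l^3 + 82*l^2 - 192*l + 160) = (l - 5)*(l + 1)*(l^3 - 10*l^2 + 32*l - 32) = (l - 5)*(l - 4)*(l + 1)*(l^2 - 6*l + 8) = (l - 5)*(l - 4)*(l - 2)*(l + 1)*(l - 4)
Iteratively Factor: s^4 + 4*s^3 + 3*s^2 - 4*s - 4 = (s - 1)*(s^3 + 5*s^2 + 8*s + 4) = (s - 1)*(s + 2)*(s^2 + 3*s + 2) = (s - 1)*(s + 1)*(s + 2)*(s + 2)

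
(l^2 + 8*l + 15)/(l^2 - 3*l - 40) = (l + 3)/(l - 8)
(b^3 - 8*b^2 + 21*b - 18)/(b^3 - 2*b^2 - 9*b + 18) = (b - 3)/(b + 3)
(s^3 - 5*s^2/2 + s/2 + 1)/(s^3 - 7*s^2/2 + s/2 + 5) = (2*s^2 - s - 1)/(2*s^2 - 3*s - 5)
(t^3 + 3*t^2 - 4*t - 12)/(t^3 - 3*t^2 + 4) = (t^2 + 5*t + 6)/(t^2 - t - 2)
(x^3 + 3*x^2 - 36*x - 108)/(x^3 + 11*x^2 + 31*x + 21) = (x^2 - 36)/(x^2 + 8*x + 7)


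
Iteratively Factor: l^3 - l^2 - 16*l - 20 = (l + 2)*(l^2 - 3*l - 10) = (l + 2)^2*(l - 5)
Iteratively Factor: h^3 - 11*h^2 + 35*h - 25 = (h - 5)*(h^2 - 6*h + 5) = (h - 5)*(h - 1)*(h - 5)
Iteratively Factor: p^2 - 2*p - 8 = (p - 4)*(p + 2)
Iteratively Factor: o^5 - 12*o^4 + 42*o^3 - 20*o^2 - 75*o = (o)*(o^4 - 12*o^3 + 42*o^2 - 20*o - 75) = o*(o - 5)*(o^3 - 7*o^2 + 7*o + 15) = o*(o - 5)*(o + 1)*(o^2 - 8*o + 15) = o*(o - 5)*(o - 3)*(o + 1)*(o - 5)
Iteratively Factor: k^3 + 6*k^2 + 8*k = (k)*(k^2 + 6*k + 8) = k*(k + 2)*(k + 4)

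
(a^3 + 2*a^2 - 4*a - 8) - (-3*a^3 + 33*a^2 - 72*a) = 4*a^3 - 31*a^2 + 68*a - 8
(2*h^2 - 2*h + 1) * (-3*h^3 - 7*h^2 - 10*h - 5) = -6*h^5 - 8*h^4 - 9*h^3 + 3*h^2 - 5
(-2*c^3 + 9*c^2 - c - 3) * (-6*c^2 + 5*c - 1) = 12*c^5 - 64*c^4 + 53*c^3 + 4*c^2 - 14*c + 3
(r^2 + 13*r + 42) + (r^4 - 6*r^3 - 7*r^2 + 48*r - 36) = r^4 - 6*r^3 - 6*r^2 + 61*r + 6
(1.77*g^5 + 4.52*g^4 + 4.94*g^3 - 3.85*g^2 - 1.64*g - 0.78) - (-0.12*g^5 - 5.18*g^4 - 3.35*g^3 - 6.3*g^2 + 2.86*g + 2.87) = 1.89*g^5 + 9.7*g^4 + 8.29*g^3 + 2.45*g^2 - 4.5*g - 3.65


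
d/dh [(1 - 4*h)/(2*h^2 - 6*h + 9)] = 2*(4*h^2 - 2*h - 15)/(4*h^4 - 24*h^3 + 72*h^2 - 108*h + 81)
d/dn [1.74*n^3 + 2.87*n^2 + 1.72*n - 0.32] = 5.22*n^2 + 5.74*n + 1.72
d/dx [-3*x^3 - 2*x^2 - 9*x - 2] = -9*x^2 - 4*x - 9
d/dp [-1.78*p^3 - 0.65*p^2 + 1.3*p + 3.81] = -5.34*p^2 - 1.3*p + 1.3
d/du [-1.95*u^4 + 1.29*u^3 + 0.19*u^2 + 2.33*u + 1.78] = -7.8*u^3 + 3.87*u^2 + 0.38*u + 2.33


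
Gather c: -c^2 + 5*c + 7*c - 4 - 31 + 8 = -c^2 + 12*c - 27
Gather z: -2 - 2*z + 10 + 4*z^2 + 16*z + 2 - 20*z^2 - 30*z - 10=-16*z^2 - 16*z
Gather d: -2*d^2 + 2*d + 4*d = -2*d^2 + 6*d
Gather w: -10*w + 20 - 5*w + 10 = 30 - 15*w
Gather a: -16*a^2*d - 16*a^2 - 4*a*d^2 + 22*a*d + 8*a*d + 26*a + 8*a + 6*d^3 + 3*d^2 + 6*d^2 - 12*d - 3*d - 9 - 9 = a^2*(-16*d - 16) + a*(-4*d^2 + 30*d + 34) + 6*d^3 + 9*d^2 - 15*d - 18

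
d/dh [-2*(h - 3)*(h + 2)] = 2 - 4*h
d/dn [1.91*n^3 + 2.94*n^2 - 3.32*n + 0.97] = 5.73*n^2 + 5.88*n - 3.32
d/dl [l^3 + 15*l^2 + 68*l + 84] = 3*l^2 + 30*l + 68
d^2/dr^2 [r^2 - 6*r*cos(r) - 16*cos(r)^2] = 6*r*cos(r) - 64*sin(r)^2 + 12*sin(r) + 34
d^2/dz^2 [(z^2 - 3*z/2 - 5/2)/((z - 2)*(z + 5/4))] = 12*(-8*z^3 - 60*z + 15)/(64*z^6 - 144*z^5 - 372*z^4 + 693*z^3 + 930*z^2 - 900*z - 1000)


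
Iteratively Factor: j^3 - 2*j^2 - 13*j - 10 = (j - 5)*(j^2 + 3*j + 2) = (j - 5)*(j + 1)*(j + 2)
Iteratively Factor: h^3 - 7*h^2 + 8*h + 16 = (h + 1)*(h^2 - 8*h + 16) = (h - 4)*(h + 1)*(h - 4)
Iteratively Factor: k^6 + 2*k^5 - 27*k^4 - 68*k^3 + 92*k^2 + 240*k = (k)*(k^5 + 2*k^4 - 27*k^3 - 68*k^2 + 92*k + 240) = k*(k - 5)*(k^4 + 7*k^3 + 8*k^2 - 28*k - 48) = k*(k - 5)*(k - 2)*(k^3 + 9*k^2 + 26*k + 24) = k*(k - 5)*(k - 2)*(k + 4)*(k^2 + 5*k + 6) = k*(k - 5)*(k - 2)*(k + 2)*(k + 4)*(k + 3)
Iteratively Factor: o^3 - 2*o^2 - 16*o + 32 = (o + 4)*(o^2 - 6*o + 8) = (o - 4)*(o + 4)*(o - 2)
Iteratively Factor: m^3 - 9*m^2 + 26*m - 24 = (m - 2)*(m^2 - 7*m + 12) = (m - 4)*(m - 2)*(m - 3)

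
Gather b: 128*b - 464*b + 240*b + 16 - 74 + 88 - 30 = -96*b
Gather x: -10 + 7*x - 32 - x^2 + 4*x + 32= -x^2 + 11*x - 10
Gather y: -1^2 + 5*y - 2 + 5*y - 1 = 10*y - 4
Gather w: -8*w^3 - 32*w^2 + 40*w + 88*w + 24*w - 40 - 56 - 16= -8*w^3 - 32*w^2 + 152*w - 112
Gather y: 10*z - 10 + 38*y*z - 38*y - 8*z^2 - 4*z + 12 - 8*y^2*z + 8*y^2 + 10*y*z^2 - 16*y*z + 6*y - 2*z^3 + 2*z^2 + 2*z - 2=y^2*(8 - 8*z) + y*(10*z^2 + 22*z - 32) - 2*z^3 - 6*z^2 + 8*z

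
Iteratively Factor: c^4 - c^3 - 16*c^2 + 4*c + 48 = (c - 2)*(c^3 + c^2 - 14*c - 24) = (c - 2)*(c + 3)*(c^2 - 2*c - 8) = (c - 2)*(c + 2)*(c + 3)*(c - 4)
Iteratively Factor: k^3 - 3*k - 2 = (k + 1)*(k^2 - k - 2) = (k - 2)*(k + 1)*(k + 1)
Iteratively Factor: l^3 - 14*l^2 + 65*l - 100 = (l - 5)*(l^2 - 9*l + 20) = (l - 5)*(l - 4)*(l - 5)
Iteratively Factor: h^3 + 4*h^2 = (h)*(h^2 + 4*h) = h^2*(h + 4)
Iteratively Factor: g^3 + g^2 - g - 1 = (g + 1)*(g^2 - 1) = (g - 1)*(g + 1)*(g + 1)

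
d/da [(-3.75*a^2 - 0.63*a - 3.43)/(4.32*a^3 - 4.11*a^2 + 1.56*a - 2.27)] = (16.2*a^4 + 5.4432*a^3 + 36.0135*a^2 - 11.1696*a + 6.7809)/(18.6624*a^6 - 35.5104*a^5 + 30.3705*a^4 - 32.436*a^3 + 21.093*a^2 - 7.0824*a + 5.1529)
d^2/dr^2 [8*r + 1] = 0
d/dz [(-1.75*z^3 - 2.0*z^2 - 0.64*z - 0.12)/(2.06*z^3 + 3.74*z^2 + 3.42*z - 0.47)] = (-2.425*z^4 - 9.33320000000001*z^3 - 1.2373*z^2 + 2.7776*z + 0.7112)/(4.2436*z^6 + 15.4088*z^5 + 28.078*z^4 + 23.6452*z^3 + 8.1808*z^2 - 3.2148*z + 0.2209)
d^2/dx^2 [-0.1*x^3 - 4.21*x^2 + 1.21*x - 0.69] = -0.6*x - 8.42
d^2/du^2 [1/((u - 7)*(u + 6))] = 2*((u - 7)^2 + (u - 7)*(u + 6) + (u + 6)^2)/((u - 7)^3*(u + 6)^3)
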